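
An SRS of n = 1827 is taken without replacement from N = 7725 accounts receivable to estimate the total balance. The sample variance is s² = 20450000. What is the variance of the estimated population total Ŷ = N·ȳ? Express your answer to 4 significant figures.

Var(Ŷ) = N²·Var(ȳ) = N²·(1 − n/N)·s²/n.
f = 1827/7725 = 0.23650485; Var(ȳ) = 0.76349515·20450000/1827 = 8545.9637.
Var(Ŷ) = 7725² · 8545.9637 = 5.0998573 × 10^11.

5.100 × 10^11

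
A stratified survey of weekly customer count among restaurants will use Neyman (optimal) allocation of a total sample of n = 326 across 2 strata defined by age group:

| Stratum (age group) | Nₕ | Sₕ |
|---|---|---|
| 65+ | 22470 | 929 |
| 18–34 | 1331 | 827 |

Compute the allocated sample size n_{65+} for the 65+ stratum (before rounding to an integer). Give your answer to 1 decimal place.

Neyman allocation: nₕ = n·NₕSₕ / Σⱼ NⱼSⱼ.
Σ NⱼSⱼ = 22470·929 + 1331·827 = 2.1975367 × 10^7.
n_{65+} = 326·22470·929 / (2.1975367 × 10^7) = 309.7.

309.7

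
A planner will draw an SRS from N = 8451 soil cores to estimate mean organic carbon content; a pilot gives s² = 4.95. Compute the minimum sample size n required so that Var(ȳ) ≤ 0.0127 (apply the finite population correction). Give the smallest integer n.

373

Without fpc, n₀ = s²/D = 4.95/0.0127 = 389.7638.
With fpc, (1 − n/N)·s²/n ≤ D requires n ≥ n₀/(1 + n₀/N) = 389.7638/(1 + 389.7638/8451) = 372.5802.
Rounding up, n = 373.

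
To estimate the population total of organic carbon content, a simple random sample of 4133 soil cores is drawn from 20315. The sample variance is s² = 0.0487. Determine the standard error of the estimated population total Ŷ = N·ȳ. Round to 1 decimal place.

Var(Ŷ) = N²·Var(ȳ) = N²·(1 − n/N)·s²/n.
f = 4133/20315 = 0.20344573; Var(ȳ) = 0.79655427·0.0487/4133 = 9.3859649 × 10^-6.
Var(Ŷ) = 20315² · (9.3859649 × 10^-6) = 3873.5804.
SE(Ŷ) = √(3873.5804) = 62.2.

62.2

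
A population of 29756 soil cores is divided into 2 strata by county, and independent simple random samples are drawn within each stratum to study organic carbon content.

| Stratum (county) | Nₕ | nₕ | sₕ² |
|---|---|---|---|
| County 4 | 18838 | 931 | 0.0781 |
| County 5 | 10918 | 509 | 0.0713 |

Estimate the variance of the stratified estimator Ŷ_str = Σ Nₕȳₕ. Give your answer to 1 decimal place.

Var(Ŷ_str) = Σₕ Nₕ²(1 − fₕ)sₕ²/nₕ.
County 4: 18838²·(1 − 931/18838)·0.0781/931 = 28298.211.
County 5: 10918²·(1 − 509/10918)·0.0713/509 = 15919.296.
Sum = 44217.507.

44217.5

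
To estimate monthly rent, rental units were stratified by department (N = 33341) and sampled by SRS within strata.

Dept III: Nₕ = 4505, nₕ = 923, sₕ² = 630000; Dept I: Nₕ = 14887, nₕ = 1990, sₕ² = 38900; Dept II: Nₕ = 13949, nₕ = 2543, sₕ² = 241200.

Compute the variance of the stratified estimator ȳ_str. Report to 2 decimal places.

Var(ȳ_str) = Σₕ Wₕ²(1 − fₕ)sₕ²/nₕ with Wₕ = Nₕ/N, N = 33341.
Dept III: Wₕ = 0.13511892; term = 0.13511892²·(1 − 0.20488346)·630000/923 = 9.9083647.
Dept I: Wₕ = 0.44650730; term = 0.44650730²·(1 − 0.13367368)·38900/1990 = 3.3762545.
Dept II: Wₕ = 0.41837377; term = 0.41837377²·(1 − 0.18230698)·241200/2543 = 13.575322.
Sum = 26.859941.

26.86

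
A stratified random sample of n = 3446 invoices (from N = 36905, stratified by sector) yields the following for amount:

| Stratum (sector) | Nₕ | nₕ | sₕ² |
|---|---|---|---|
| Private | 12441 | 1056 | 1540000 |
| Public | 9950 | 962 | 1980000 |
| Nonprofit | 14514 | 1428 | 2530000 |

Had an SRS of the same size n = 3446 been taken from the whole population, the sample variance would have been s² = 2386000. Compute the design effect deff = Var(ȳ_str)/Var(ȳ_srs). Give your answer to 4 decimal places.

0.8505

Var(ȳ_str) = Σ Wₕ²(1−fₕ)sₕ²/nₕ with Wₕ = Nₕ/36905:
  Private: (12441/36905)²·(1−1056/12441)·1540000/1056 = 151.66128
  Public: (9950/36905)²·(1−962/9950)·1980000/962 = 135.14682
  Nonprofit: (14514/36905)²·(1−1428/14514)·2530000/1428 = 247.06768
  → Var(ȳ_str) = 533.87578.
Var(ȳ_srs) = (1 − 3446/36905)·2386000/3446 = 627.7445.
deff = 533.87578 / 627.7445 = 0.8505.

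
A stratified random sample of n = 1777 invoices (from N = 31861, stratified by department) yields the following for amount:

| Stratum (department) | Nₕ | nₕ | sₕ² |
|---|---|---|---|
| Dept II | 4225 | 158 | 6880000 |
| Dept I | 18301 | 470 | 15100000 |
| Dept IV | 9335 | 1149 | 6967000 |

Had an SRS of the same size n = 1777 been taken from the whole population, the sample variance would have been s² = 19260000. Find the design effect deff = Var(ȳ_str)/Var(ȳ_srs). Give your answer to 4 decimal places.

1.1258

Var(ȳ_str) = Σ Wₕ²(1−fₕ)sₕ²/nₕ with Wₕ = Nₕ/31861:
  Dept II: (4225/31861)²·(1−158/4225)·6880000/158 = 737.07797
  Dept I: (18301/31861)²·(1−470/18301)·15100000/470 = 10327.871
  Dept IV: (9335/31861)²·(1−1149/9335)·6967000/1149 = 456.44982
  → Var(ȳ_str) = 11521.399.
Var(ȳ_srs) = (1 − 1777/31861)·19260000/1777 = 10233.991.
deff = 11521.399 / 10233.991 = 1.1258.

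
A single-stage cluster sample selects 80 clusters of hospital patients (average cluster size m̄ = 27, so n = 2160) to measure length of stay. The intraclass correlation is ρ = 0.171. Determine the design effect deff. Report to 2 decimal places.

deff = 1 + (27 − 1)·0.171 = 1 + 4.446 = 5.446.

5.45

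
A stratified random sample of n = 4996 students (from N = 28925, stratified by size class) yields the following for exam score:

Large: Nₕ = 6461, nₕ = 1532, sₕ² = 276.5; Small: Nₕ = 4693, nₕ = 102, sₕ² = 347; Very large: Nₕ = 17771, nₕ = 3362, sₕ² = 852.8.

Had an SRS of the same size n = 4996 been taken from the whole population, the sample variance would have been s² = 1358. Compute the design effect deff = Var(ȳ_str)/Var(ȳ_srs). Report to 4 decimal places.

0.7654

Var(ȳ_str) = Σ Wₕ²(1−fₕ)sₕ²/nₕ with Wₕ = Nₕ/28925:
  Large: (6461/28925)²·(1−1532/6461)·276.5/1532 = 0.0068698649
  Small: (4693/28925)²·(1−102/4693)·347/102 = 0.087607324
  Very large: (17771/28925)²·(1−3362/17771)·852.8/3362 = 0.077633373
  → Var(ȳ_str) = 0.17211056.
Var(ȳ_srs) = (1 − 4996/28925)·1358/4996 = 0.22486845.
deff = 0.17211056 / 0.22486845 = 0.7654.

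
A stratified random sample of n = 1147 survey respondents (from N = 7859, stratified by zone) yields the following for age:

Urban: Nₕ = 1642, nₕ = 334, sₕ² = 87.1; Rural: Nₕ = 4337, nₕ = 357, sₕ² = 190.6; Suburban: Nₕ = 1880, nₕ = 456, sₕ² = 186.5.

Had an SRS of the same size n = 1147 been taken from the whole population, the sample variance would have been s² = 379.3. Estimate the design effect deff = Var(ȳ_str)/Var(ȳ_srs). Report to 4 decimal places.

0.6232

Var(ȳ_str) = Σ Wₕ²(1−fₕ)sₕ²/nₕ with Wₕ = Nₕ/7859:
  Urban: (1642/7859)²·(1−334/1642)·87.1/334 = 0.0090681356
  Rural: (4337/7859)²·(1−357/4337)·190.6/357 = 0.14920817
  Suburban: (1880/7859)²·(1−456/1880)·186.5/456 = 0.01772749
  → Var(ȳ_str) = 0.1760038.
Var(ȳ_srs) = (1 − 1147/7859)·379.3/1147 = 0.28242562.
deff = 0.1760038 / 0.28242562 = 0.6232.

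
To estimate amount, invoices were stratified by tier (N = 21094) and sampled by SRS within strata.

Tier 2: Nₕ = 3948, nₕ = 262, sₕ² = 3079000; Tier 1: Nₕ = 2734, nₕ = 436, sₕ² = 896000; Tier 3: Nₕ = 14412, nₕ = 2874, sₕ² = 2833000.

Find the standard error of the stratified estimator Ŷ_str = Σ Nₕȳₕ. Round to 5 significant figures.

589780

Var(Ŷ_str) = Σₕ Nₕ²(1 − fₕ)sₕ²/nₕ.
Tier 2: 3948²·(1 − 262/3948)·3079000/262 = 1.7101763 × 10^11.
Tier 1: 2734²·(1 − 436/2734)·896000/436 = 1.2911302 × 10^10.
Tier 3: 14412²·(1 − 2874/14412)·2833000/2874 = 1.6391345 × 10^11.
Sum = 3.4784238 × 10^11.
SE = √(3.4784238 × 10^11) = 589780.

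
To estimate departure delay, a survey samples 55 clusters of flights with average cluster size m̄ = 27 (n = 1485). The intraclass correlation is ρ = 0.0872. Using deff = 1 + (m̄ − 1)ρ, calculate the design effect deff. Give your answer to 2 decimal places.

3.27

deff = 1 + (27 − 1)·0.0872 = 1 + 2.2672 = 3.2672.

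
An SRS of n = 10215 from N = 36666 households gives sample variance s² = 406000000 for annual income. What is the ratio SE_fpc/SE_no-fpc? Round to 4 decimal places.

f = n/N = 10215/36666 = 0.27859597.
SE_no-fpc = √(s²/n) = 199.36267; SE_fpc = √((1−f)s²/n) = 169.32969.
Ratio = √(1−f) = 0.84935506.

0.8494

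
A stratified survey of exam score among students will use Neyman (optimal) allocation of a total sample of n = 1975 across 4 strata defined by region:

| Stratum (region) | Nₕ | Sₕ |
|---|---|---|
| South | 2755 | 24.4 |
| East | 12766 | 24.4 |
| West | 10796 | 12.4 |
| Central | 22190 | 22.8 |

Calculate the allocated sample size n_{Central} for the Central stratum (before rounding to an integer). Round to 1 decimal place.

Neyman allocation: nₕ = n·NₕSₕ / Σⱼ NⱼSⱼ.
Σ NⱼSⱼ = 2755·24.4 + 12766·24.4 + 10796·12.4 + 22190·22.8 = 1.0185148 × 10^6.
n_{Central} = 1975·22190·22.8 / (1.0185148 × 10^6) = 981.1.

981.1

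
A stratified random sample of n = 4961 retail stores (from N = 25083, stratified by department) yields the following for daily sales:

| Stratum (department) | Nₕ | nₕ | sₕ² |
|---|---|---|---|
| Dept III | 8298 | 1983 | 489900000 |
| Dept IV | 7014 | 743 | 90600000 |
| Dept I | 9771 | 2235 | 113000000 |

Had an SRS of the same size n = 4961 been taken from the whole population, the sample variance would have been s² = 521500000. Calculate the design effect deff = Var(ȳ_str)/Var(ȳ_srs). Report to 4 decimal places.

0.4153

Var(ȳ_str) = Σ Wₕ²(1−fₕ)sₕ²/nₕ with Wₕ = Nₕ/25083:
  Dept III: (8298/25083)²·(1−1983/8298)·489900000/1983 = 20576.55
  Dept IV: (7014/25083)²·(1−743/7014)·90600000/743 = 8524.7763
  Dept I: (9771/25083)²·(1−2235/9771)·113000000/2235 = 5917.2765
  → Var(ȳ_str) = 35018.603.
Var(ȳ_srs) = (1 − 4961/25083)·521500000/4961 = 84328.962.
deff = 35018.603 / 84328.962 = 0.4153.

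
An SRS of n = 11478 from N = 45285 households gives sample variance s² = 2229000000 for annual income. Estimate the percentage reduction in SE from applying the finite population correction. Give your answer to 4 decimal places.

f = n/N = 11478/45285 = 0.25346141.
SE_no-fpc = √(s²/n) = 440.67856; SE_fpc = √((1−f)s²/n) = 380.75714.
Ratio = √(1−f) = 0.86402465. Reduction = 100·(1 − 0.86402465) = 13.5975%.

13.5975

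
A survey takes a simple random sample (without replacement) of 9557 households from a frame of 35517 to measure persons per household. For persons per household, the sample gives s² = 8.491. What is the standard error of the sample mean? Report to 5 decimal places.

0.02548

Under SRS without replacement, Var(ȳ) = (1 − f)·s²/n with f = n/N = 9557/35517 = 0.26908241.
Var(ȳ) = (1 − 0.26908241)·8.491/9557 = 0.73091759·8.8845872 × 10^-4 = 6.4939011 × 10^-4.
SE(ȳ) = √(6.4939011 × 10^-4) = 0.02548.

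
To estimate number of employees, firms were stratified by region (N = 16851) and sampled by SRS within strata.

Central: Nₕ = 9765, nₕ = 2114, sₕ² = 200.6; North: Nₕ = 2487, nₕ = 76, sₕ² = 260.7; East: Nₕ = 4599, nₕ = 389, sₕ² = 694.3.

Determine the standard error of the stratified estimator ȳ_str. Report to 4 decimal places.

Var(ȳ_str) = Σₕ Wₕ²(1 − fₕ)sₕ²/nₕ with Wₕ = Nₕ/N, N = 16851.
Central: Wₕ = 0.57949083; term = 0.57949083²·(1 − 0.21648746)·200.6/2114 = 0.024966924.
North: Wₕ = 0.14758768; term = 0.14758768²·(1 − 0.03055891)·260.7/76 = 0.072435102.
East: Wₕ = 0.27292149; term = 0.27292149²·(1 − 0.08458361)·694.3/389 = 0.12170032.
Sum = 0.21910235.
SE = √(0.21910235) = 0.4681.

0.4681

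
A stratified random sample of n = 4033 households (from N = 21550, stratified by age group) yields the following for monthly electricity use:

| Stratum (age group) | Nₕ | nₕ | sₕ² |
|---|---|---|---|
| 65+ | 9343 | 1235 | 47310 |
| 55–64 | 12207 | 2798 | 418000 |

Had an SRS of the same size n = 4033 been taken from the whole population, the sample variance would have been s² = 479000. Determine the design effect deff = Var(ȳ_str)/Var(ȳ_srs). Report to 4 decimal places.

0.4474

Var(ȳ_str) = Σ Wₕ²(1−fₕ)sₕ²/nₕ with Wₕ = Nₕ/21550:
  65+: (9343/21550)²·(1−1235/9343)·47310/1235 = 6.2487267
  55–64: (12207/21550)²·(1−2798/12207)·418000/2798 = 36.947617
  → Var(ȳ_str) = 43.196344.
Var(ȳ_srs) = (1 − 4033/21550)·479000/4033 = 96.542768.
deff = 43.196344 / 96.542768 = 0.4474.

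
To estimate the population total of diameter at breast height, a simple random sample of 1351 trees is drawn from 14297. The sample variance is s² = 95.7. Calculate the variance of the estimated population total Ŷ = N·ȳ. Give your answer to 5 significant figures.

1.3111 × 10^7

Var(Ŷ) = N²·Var(ȳ) = N²·(1 − n/N)·s²/n.
f = 1351/14297 = 0.09449535; Var(ȳ) = 0.90550465·95.7/1351 = 0.064142706.
Var(Ŷ) = 14297² · 0.064142706 = 1.3111039 × 10^7.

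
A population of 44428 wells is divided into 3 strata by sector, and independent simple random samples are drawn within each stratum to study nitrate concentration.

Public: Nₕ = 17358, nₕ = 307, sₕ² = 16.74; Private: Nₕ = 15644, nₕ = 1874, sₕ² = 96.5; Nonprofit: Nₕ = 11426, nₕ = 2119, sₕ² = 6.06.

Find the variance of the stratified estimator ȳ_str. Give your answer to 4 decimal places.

Var(ȳ_str) = Σₕ Wₕ²(1 − fₕ)sₕ²/nₕ with Wₕ = Nₕ/N, N = 44428.
Public: Wₕ = 0.39069956; term = 0.39069956²·(1 − 0.01768637)·16.74/307 = 0.0081762298.
Private: Wₕ = 0.35212028; term = 0.35212028²·(1 − 0.11979033)·96.5/1874 = 0.0056198658.
Nonprofit: Wₕ = 0.25718016; term = 0.25718016²·(1 − 0.18545423)·6.06/2119 = 1.5407496 × 10^-4.
Sum = 0.013950171.

0.0140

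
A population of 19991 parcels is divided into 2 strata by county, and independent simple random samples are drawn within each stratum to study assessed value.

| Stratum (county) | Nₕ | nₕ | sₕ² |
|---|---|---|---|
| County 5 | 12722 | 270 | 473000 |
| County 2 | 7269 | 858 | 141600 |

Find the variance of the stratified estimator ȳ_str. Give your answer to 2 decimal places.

Var(ȳ_str) = Σₕ Wₕ²(1 − fₕ)sₕ²/nₕ with Wₕ = Nₕ/N, N = 19991.
County 5: Wₕ = 0.63638637; term = 0.63638637²·(1 − 0.02122308)·473000/270 = 694.42099.
County 2: Wₕ = 0.36361363; term = 0.36361363²·(1 − 0.11803549)·141600/858 = 19.244533.
Sum = 713.66552.

713.67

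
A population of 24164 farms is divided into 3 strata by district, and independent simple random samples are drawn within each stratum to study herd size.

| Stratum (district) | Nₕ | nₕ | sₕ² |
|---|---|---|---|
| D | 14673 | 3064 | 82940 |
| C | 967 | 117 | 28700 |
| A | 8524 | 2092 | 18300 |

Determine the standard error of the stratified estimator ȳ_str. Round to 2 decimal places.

3.01

Var(ȳ_str) = Σₕ Wₕ²(1 − fₕ)sₕ²/nₕ with Wₕ = Nₕ/N, N = 24164.
D: Wₕ = 0.60722562; term = 0.60722562²·(1 − 0.20881892)·82940/3064 = 7.8968037.
C: Wₕ = 0.04001821; term = 0.04001821²·(1 − 0.12099276)·28700/117 = 0.34530573.
A: Wₕ = 0.35275617; term = 0.35275617²·(1 − 0.24542468)·18300/2092 = 0.82137453.
Sum = 9.063484.
SE = √(9.063484) = 3.01.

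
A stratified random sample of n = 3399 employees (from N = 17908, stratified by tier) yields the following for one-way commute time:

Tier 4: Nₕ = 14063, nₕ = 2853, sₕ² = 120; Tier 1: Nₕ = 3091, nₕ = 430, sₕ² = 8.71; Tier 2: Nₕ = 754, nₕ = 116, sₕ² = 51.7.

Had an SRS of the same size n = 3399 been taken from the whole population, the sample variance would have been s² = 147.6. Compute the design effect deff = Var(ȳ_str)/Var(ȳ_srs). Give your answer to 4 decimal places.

0.6215

Var(ȳ_str) = Σ Wₕ²(1−fₕ)sₕ²/nₕ with Wₕ = Nₕ/17908:
  Tier 4: (14063/17908)²·(1−2853/14063)·120/2853 = 0.020676113
  Tier 1: (3091/17908)²·(1−430/3091)·8.71/430 = 5.1951657 × 10^-4
  Tier 2: (754/17908)²·(1−116/754)·51.7/116 = 6.6854463 × 10^-4
  → Var(ȳ_str) = 0.021864174.
Var(ȳ_srs) = (1 − 3399/17908)·147.6/3399 = 0.03518241.
deff = 0.021864174 / 0.03518241 = 0.6215.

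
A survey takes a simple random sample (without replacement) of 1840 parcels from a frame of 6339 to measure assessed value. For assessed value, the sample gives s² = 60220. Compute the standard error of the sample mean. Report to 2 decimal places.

4.82

Under SRS without replacement, Var(ȳ) = (1 − f)·s²/n with f = n/N = 1840/6339 = 0.29026660.
Var(ȳ) = (1 − 0.29026660)·60220/1840 = 0.70973340·32.728261 = 23.22834.
SE(ȳ) = √(23.22834) = 4.82.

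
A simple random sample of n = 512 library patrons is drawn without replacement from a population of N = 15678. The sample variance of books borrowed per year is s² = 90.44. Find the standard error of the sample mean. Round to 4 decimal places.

Under SRS without replacement, Var(ȳ) = (1 − f)·s²/n with f = n/N = 512/15678 = 0.03265723.
Var(ȳ) = (1 − 0.03265723)·90.44/512 = 0.96734277·0.17664062 = 0.17087203.
SE(ȳ) = √(0.17087203) = 0.4134.

0.4134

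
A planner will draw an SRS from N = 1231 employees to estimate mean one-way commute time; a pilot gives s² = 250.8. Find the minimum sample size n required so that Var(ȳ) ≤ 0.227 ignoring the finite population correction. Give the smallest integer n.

1105

Without fpc, n₀ = s²/D = 250.8/0.227 = 1104.8458.
Rounding up, n = 1105.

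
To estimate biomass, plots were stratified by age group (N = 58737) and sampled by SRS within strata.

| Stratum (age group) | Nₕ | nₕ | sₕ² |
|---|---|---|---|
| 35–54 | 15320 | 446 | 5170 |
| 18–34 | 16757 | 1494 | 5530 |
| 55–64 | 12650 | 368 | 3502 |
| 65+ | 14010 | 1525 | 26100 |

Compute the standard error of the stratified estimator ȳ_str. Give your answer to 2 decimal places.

1.53

Var(ȳ_str) = Σₕ Wₕ²(1 − fₕ)sₕ²/nₕ with Wₕ = Nₕ/N, N = 58737.
35–54: Wₕ = 0.26082367; term = 0.26082367²·(1 − 0.02911227)·5170/446 = 0.76562958.
18–34: Wₕ = 0.28528866; term = 0.28528866²·(1 − 0.08915677)·5530/1494 = 0.27440195.
55–64: Wₕ = 0.21536680; term = 0.21536680²·(1 − 0.02909091)·3502/368 = 0.42855288.
65+: Wₕ = 0.23852086; term = 0.23852086²·(1 − 0.10885082)·26100/1525 = 0.86770844.
Sum = 2.3362929.
SE = √(2.3362929) = 1.53.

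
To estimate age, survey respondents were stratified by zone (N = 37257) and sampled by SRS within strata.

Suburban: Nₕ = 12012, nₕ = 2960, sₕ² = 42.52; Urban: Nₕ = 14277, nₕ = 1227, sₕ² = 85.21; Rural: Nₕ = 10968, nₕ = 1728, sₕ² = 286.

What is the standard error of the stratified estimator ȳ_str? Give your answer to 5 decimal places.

Var(ȳ_str) = Σₕ Wₕ²(1 − fₕ)sₕ²/nₕ with Wₕ = Nₕ/N, N = 37257.
Suburban: Wₕ = 0.32240921; term = 0.32240921²·(1 − 0.24642025)·42.52/2960 = 0.0011252413.
Urban: Wₕ = 0.38320316; term = 0.38320316²·(1 − 0.08594242)·85.21/1227 = 0.0093213263.
Rural: Wₕ = 0.29438763; term = 0.29438763²·(1 − 0.15754923)·286/1728 = 0.012083867.
Sum = 0.022530435.
SE = √(0.022530435) = 0.15010.

0.15010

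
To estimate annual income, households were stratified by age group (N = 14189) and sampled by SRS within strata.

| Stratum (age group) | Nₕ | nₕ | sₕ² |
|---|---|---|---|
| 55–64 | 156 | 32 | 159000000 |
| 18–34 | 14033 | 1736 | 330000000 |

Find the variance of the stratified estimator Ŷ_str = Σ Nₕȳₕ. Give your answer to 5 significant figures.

3.2899 × 10^13

Var(Ŷ_str) = Σₕ Nₕ²(1 − fₕ)sₕ²/nₕ.
55–64: 156²·(1 − 32/156)·159000000/32 = 9.61155 × 10^10.
18–34: 14033²·(1 − 1736/14033)·330000000/1736 = 3.2803027 × 10^13.
Sum = 3.2899143 × 10^13.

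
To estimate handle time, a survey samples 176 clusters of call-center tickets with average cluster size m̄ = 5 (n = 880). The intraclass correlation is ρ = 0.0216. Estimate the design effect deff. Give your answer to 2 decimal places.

deff = 1 + (5 − 1)·0.0216 = 1 + 0.0864 = 1.0864.

1.09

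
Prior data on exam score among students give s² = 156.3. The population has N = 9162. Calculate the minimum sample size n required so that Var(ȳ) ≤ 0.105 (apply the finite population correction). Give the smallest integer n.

1281

Without fpc, n₀ = s²/D = 156.3/0.105 = 1488.5714.
With fpc, (1 − n/N)·s²/n ≤ D requires n ≥ n₀/(1 + n₀/N) = 1488.5714/(1 + 1488.5714/9162) = 1280.5220.
Rounding up, n = 1281.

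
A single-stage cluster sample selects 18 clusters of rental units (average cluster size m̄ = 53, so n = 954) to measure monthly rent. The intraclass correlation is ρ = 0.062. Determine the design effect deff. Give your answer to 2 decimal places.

deff = 1 + (53 − 1)·0.062 = 1 + 3.224 = 4.224.

4.22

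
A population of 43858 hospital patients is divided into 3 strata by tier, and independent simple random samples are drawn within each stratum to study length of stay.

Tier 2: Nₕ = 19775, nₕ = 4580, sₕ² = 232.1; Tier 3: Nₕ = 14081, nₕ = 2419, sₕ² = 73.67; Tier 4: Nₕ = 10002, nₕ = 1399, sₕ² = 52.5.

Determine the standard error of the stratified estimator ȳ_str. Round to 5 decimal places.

0.11043

Var(ȳ_str) = Σₕ Wₕ²(1 − fₕ)sₕ²/nₕ with Wₕ = Nₕ/N, N = 43858.
Tier 2: Wₕ = 0.45088695; term = 0.45088695²·(1 − 0.23160556)·232.1/4580 = 0.007916427.
Tier 3: Wₕ = 0.32105887; term = 0.32105887²·(1 − 0.17179178)·73.67/2419 = 0.0025999422.
Tier 4: Wₕ = 0.22805417; term = 0.22805417²·(1 − 0.13987203)·52.5/1399 = 0.0016787295.
Sum = 0.012195099.
SE = √(0.012195099) = 0.11043.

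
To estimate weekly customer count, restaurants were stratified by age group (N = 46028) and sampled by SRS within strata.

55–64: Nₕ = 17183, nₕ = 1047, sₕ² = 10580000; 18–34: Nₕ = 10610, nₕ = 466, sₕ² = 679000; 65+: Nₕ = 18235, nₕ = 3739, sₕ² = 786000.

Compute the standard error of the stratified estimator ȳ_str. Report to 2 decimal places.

Var(ȳ_str) = Σₕ Wₕ²(1 − fₕ)sₕ²/nₕ with Wₕ = Nₕ/N, N = 46028.
55–64: Wₕ = 0.37331624; term = 0.37331624²·(1 − 0.06093232)·10580000/1047 = 1322.4816.
18–34: Wₕ = 0.23051186; term = 0.23051186²·(1 − 0.04392083)·679000/466 = 74.022589.
65+: Wₕ = 0.39617190; term = 0.39617190²·(1 − 0.20504524)·786000/3739 = 26.228703.
Sum = 1422.7329.
SE = √(1422.7329) = 37.72.

37.72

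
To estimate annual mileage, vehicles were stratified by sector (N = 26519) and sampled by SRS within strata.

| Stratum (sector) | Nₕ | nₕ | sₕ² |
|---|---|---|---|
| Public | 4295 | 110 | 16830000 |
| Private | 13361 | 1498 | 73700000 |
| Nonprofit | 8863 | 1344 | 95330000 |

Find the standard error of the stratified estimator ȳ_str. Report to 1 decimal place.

147.4

Var(ȳ_str) = Σₕ Wₕ²(1 − fₕ)sₕ²/nₕ with Wₕ = Nₕ/N, N = 26519.
Public: Wₕ = 0.16195935; term = 0.16195935²·(1 − 0.02561118)·16830000/110 = 3910.5314.
Private: Wₕ = 0.50382744; term = 0.50382744²·(1 − 0.11211736)·73700000/1498 = 11088.553.
Nonprofit: Wₕ = 0.33421321; term = 0.33421321²·(1 − 0.15164166)·95330000/1344 = 6721.3556.
Sum = 21720.44.
SE = √(21720.44) = 147.4.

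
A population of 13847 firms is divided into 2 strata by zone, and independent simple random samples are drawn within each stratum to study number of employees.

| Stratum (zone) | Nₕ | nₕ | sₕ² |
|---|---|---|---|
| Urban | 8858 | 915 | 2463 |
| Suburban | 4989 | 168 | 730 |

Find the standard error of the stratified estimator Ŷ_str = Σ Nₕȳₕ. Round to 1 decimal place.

17143.6

Var(Ŷ_str) = Σₕ Nₕ²(1 − fₕ)sₕ²/nₕ.
Urban: 8858²·(1 − 915/8858)·2463/915 = 1.8939284 × 10^8.
Suburban: 4989²·(1 − 168/4989)·730/168 = 1.0451153 × 10^8.
Sum = 2.9390437 × 10^8.
SE = √(2.9390437 × 10^8) = 17143.6.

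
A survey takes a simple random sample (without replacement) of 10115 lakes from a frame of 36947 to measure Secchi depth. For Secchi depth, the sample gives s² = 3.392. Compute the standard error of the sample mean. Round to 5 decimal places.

0.01561

Under SRS without replacement, Var(ȳ) = (1 − f)·s²/n with f = n/N = 10115/36947 = 0.27377054.
Var(ȳ) = (1 − 0.27377054)·3.392/10115 = 0.72622946·3.3534355 × 10^-4 = 2.4353637 × 10^-4.
SE(ȳ) = √(2.4353637 × 10^-4) = 0.01561.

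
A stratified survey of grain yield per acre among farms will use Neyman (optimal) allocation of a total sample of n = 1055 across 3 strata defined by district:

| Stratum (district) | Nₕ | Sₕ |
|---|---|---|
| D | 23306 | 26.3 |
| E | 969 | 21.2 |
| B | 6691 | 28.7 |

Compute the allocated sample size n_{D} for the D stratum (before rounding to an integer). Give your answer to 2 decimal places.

783.33

Neyman allocation: nₕ = n·NₕSₕ / Σⱼ NⱼSⱼ.
Σ NⱼSⱼ = 23306·26.3 + 969·21.2 + 6691·28.7 = 825522.3.
n_{D} = 1055·23306·26.3 / 825522.3 = 783.33.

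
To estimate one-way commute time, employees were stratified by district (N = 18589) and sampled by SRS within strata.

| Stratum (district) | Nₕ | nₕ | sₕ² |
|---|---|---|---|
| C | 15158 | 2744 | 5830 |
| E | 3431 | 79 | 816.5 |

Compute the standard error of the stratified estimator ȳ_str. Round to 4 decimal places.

Var(ȳ_str) = Σₕ Wₕ²(1 − fₕ)sₕ²/nₕ with Wₕ = Nₕ/N, N = 18589.
C: Wₕ = 0.81542848; term = 0.81542848²·(1 − 0.18102652)·5830/2744 = 1.1569805.
E: Wₕ = 0.18457152; term = 0.18457152²·(1 − 0.02302536)·816.5/79 = 0.34398679.
Sum = 1.5009673.
SE = √(1.5009673) = 1.2251.

1.2251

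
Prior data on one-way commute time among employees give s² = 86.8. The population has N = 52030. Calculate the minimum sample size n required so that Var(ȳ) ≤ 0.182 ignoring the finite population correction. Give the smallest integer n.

477

Without fpc, n₀ = s²/D = 86.8/0.182 = 476.9231.
Rounding up, n = 477.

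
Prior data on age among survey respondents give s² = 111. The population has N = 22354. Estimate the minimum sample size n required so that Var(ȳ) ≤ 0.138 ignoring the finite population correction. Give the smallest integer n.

805

Without fpc, n₀ = s²/D = 111/0.138 = 804.3478.
Rounding up, n = 805.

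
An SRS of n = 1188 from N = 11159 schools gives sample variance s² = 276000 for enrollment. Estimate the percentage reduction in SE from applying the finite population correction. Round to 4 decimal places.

5.4728

f = n/N = 1188/11159 = 0.10646115.
SE_no-fpc = √(s²/n) = 15.242153; SE_fpc = √((1−f)s²/n) = 14.407978.
Ratio = √(1−f) = 0.94527184. Reduction = 100·(1 − 0.94527184) = 5.4728%.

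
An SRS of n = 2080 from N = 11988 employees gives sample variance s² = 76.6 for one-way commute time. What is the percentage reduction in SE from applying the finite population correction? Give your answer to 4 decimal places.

f = n/N = 2080/11988 = 0.17350684.
SE_no-fpc = √(s²/n) = 0.19190342; SE_fpc = √((1−f)s²/n) = 0.1744626.
Ratio = √(1−f) = 0.90911669. Reduction = 100·(1 − 0.90911669) = 9.0883%.

9.0883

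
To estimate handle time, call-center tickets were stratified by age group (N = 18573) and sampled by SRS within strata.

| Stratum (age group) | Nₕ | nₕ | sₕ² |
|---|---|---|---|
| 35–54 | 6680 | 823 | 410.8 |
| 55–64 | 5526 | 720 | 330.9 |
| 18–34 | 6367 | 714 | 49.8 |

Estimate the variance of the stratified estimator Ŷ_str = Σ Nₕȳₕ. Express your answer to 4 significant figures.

3.425 × 10^7

Var(Ŷ_str) = Σₕ Nₕ²(1 − fₕ)sₕ²/nₕ.
35–54: 6680²·(1 − 823/6680)·410.8/823 = 1.9529103 × 10^7.
55–64: 5526²·(1 − 720/5526)·330.9/720 = 1.2205594 × 10^7.
18–34: 6367²·(1 − 714/6367)·49.8/714 = 2.5104118 × 10^6.
Sum = 3.4245109 × 10^7.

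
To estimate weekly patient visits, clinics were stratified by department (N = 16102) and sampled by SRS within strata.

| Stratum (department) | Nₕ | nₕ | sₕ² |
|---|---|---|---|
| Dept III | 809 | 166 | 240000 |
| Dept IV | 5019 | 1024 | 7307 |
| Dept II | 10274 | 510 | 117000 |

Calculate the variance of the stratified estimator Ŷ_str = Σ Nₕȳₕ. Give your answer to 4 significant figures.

2.391 × 10^10

Var(Ŷ_str) = Σₕ Nₕ²(1 − fₕ)sₕ²/nₕ.
Dept III: 809²·(1 − 166/809)·240000/166 = 7.5207759 × 10^8.
Dept IV: 5019²·(1 − 1024/5019)·7307/1024 = 1.4307809 × 10^8.
Dept II: 10274²·(1 − 510/10274)·117000/510 = 2.3013518 × 10^10.
Sum = 2.3908674 × 10^10.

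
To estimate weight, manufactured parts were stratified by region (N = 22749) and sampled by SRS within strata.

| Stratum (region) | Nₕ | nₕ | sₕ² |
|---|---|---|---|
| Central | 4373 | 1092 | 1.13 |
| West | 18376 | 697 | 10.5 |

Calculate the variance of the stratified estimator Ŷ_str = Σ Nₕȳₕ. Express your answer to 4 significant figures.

Var(Ŷ_str) = Σₕ Nₕ²(1 − fₕ)sₕ²/nₕ.
Central: 4373²·(1 − 1092/4373)·1.13/1092 = 14847.096.
West: 18376²·(1 − 697/18376)·10.5/697 = 4.8940139 × 10^6.
Sum = 4.908861 × 10^6.

4.909 × 10^6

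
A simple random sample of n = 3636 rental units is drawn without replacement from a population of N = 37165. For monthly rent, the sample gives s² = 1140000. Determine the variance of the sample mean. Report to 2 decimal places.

282.86

Under SRS without replacement, Var(ȳ) = (1 − f)·s²/n with f = n/N = 3636/37165 = 0.09783398.
Var(ȳ) = (1 − 0.09783398)·1140000/3636 = 0.90216602·313.53135 = 282.85733.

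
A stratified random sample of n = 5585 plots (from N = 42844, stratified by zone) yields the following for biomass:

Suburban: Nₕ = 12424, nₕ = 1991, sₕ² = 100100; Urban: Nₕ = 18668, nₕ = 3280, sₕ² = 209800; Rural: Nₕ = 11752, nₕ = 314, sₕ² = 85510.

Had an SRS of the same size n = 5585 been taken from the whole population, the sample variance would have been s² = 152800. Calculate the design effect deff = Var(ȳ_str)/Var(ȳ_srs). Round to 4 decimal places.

1.4081

Var(ȳ_str) = Σ Wₕ²(1−fₕ)sₕ²/nₕ with Wₕ = Nₕ/42844:
  Suburban: (12424/42844)²·(1−1991/12424)·100100/1991 = 3.5502051
  Urban: (18668/42844)²·(1−3280/18668)·209800/3280 = 10.009943
  Rural: (11752/42844)²·(1−314/11752)·85510/314 = 19.942018
  → Var(ȳ_str) = 33.502166.
Var(ȳ_srs) = (1 − 5585/42844)·152800/5585 = 23.79257.
deff = 33.502166 / 23.79257 = 1.4081.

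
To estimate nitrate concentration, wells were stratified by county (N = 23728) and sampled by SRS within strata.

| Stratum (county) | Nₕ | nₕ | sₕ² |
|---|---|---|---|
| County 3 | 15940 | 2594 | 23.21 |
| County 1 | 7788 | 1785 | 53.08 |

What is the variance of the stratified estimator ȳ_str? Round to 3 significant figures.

0.00585

Var(ȳ_str) = Σₕ Wₕ²(1 − fₕ)sₕ²/nₕ with Wₕ = Nₕ/N, N = 23728.
County 3: Wₕ = 0.67178018; term = 0.67178018²·(1 − 0.16273526)·23.21/2594 = 0.0033808223.
County 1: Wₕ = 0.32821982; term = 0.32821982²·(1 − 0.22919877)·53.08/1785 = 0.002469248.
Sum = 0.0058500703.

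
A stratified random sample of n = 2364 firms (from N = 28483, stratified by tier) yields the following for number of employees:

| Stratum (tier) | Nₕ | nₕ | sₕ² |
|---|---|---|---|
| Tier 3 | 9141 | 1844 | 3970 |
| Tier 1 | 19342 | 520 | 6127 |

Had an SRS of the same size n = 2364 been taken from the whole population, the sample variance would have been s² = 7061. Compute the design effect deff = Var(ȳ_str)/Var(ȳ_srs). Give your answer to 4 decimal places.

Var(ȳ_str) = Σ Wₕ²(1−fₕ)sₕ²/nₕ with Wₕ = Nₕ/28483:
  Tier 3: (9141/28483)²·(1−1844/9141)·3970/1844 = 0.17700934
  Tier 1: (19342/28483)²·(1−520/19342)·6127/520 = 5.2873764
  → Var(ȳ_str) = 5.4643857.
Var(ȳ_srs) = (1 − 2364/28483)·7061/2364 = 2.7389844.
deff = 5.4643857 / 2.7389844 = 1.9950.

1.9950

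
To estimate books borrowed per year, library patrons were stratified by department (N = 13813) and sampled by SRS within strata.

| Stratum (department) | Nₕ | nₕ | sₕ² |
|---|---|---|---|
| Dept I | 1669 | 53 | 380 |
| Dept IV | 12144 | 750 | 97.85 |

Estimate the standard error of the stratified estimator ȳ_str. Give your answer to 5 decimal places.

Var(ȳ_str) = Σₕ Wₕ²(1 − fₕ)sₕ²/nₕ with Wₕ = Nₕ/N, N = 13813.
Dept I: Wₕ = 0.12082821; term = 0.12082821²·(1 − 0.03175554)·380/53 = 0.10135132.
Dept IV: Wₕ = 0.87917179; term = 0.87917179²·(1 − 0.06175889)·97.85/750 = 0.094615332.
Sum = 0.19596665.
SE = √(0.19596665) = 0.44268.

0.44268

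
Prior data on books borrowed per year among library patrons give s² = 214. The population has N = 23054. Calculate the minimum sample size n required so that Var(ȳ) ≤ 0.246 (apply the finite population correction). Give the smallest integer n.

839

Without fpc, n₀ = s²/D = 214/0.246 = 869.9187.
With fpc, (1 − n/N)·s²/n ≤ D requires n ≥ n₀/(1 + n₀/N) = 869.9187/(1 + 869.9187/23054) = 838.2868.
Rounding up, n = 839.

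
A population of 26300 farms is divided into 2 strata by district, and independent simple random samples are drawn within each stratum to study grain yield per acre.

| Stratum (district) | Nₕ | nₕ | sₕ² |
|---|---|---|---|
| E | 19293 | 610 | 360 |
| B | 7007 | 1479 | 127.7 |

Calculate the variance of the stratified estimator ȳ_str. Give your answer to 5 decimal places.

Var(ȳ_str) = Σₕ Wₕ²(1 − fₕ)sₕ²/nₕ with Wₕ = Nₕ/N, N = 26300.
E: Wₕ = 0.73357414; term = 0.73357414²·(1 − 0.03161769)·360/610 = 0.3075442.
B: Wₕ = 0.26642586; term = 0.26642586²·(1 − 0.21107464)·127.7/1479 = 0.0048351659.
Sum = 0.31237937.

0.31238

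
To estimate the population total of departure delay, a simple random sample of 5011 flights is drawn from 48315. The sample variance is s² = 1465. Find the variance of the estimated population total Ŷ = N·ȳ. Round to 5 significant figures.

6.1168 × 10^8

Var(Ŷ) = N²·Var(ȳ) = N²·(1 − n/N)·s²/n.
f = 5011/48315 = 0.10371520; Var(ȳ) = 0.89628480·1465/5011 = 0.26203497.
Var(Ŷ) = 48315² · 0.26203497 = 6.1167851 × 10^8.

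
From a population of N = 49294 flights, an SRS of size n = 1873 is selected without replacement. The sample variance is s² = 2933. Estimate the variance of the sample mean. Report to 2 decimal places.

1.51

Under SRS without replacement, Var(ȳ) = (1 − f)·s²/n with f = n/N = 1873/49294 = 0.03799651.
Var(ȳ) = (1 − 0.03799651)·2933/1873 = 0.96200349·1.565937 = 1.5064369.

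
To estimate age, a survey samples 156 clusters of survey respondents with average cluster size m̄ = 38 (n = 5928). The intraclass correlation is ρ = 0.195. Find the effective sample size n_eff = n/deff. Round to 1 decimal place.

721.6

deff = 1 + (38 − 1)·0.195 = 1 + 7.215 = 8.215.
n_eff = 5928 / 8.215 = 721.6.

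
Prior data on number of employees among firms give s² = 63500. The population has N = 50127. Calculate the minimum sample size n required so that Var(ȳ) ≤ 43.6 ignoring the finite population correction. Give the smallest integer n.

Without fpc, n₀ = s²/D = 63500/43.6 = 1456.4220.
Rounding up, n = 1457.

1457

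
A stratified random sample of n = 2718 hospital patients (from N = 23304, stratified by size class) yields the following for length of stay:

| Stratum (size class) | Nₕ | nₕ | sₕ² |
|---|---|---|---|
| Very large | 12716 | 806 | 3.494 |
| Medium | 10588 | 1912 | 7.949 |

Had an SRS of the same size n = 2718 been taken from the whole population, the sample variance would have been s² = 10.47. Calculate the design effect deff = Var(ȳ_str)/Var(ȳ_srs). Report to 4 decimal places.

Var(ȳ_str) = Σ Wₕ²(1−fₕ)sₕ²/nₕ with Wₕ = Nₕ/23304:
  Very large: (12716/23304)²·(1−806/12716)·3.494/806 = 0.0012088967
  Medium: (10588/23304)²·(1−1912/10588)·7.949/1912 = 7.032296 × 10^-4
  → Var(ȳ_str) = 0.0019121263.
Var(ȳ_srs) = (1 − 2718/23304)·10.47/2718 = 0.003402818.
deff = 0.0019121263 / 0.003402818 = 0.5619.

0.5619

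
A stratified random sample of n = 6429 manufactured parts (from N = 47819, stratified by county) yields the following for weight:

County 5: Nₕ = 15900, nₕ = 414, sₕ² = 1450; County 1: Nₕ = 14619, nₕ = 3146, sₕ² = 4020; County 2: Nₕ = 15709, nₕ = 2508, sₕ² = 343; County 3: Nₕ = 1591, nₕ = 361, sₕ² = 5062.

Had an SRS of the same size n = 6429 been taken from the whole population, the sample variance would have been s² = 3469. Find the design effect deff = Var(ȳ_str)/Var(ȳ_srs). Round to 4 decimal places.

1.0604

Var(ȳ_str) = Σ Wₕ²(1−fₕ)sₕ²/nₕ with Wₕ = Nₕ/47819:
  County 5: (15900/47819)²·(1−414/15900)·1450/414 = 0.3771404
  County 1: (14619/47819)²·(1−3146/14619)·4020/3146 = 0.093726201
  County 2: (15709/47819)²·(1−2508/15709)·343/2508 = 0.012402835
  County 3: (1591/47819)²·(1−361/1591)·5062/361 = 0.012000221
  → Var(ȳ_str) = 0.49526966.
Var(ȳ_srs) = (1 − 6429/47819)·3469/6429 = 0.46704186.
deff = 0.49526966 / 0.46704186 = 1.0604.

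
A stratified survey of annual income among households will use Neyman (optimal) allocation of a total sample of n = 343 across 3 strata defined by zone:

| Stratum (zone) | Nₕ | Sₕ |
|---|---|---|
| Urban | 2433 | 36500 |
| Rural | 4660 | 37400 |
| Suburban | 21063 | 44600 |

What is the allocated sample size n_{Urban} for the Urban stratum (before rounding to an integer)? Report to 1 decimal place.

25.3

Neyman allocation: nₕ = n·NₕSₕ / Σⱼ NⱼSⱼ.
Σ NⱼSⱼ = 2433·36500 + 4660·37400 + 21063·44600 = 1.2024983 × 10^9.
n_{Urban} = 343·2433·36500 / (1.2024983 × 10^9) = 25.3.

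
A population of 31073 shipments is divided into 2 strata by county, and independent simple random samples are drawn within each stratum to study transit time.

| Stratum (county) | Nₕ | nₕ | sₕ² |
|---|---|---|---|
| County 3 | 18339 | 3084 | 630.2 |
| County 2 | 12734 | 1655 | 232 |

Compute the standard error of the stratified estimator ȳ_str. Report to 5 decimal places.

Var(ȳ_str) = Σₕ Wₕ²(1 − fₕ)sₕ²/nₕ with Wₕ = Nₕ/N, N = 31073.
County 3: Wₕ = 0.59019084; term = 0.59019084²·(1 − 0.16816620)·630.2/3084 = 0.059208699.
County 2: Wₕ = 0.40980916; term = 0.40980916²·(1 − 0.12996702)·232/1655 = 0.020482786.
Sum = 0.079691485.
SE = √(0.079691485) = 0.28230.

0.28230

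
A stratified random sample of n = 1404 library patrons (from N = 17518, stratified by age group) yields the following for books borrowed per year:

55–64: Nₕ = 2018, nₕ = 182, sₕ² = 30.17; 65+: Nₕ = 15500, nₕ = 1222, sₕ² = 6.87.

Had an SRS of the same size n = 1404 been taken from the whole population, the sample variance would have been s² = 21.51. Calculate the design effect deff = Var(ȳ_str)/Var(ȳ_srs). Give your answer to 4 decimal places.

Var(ȳ_str) = Σ Wₕ²(1−fₕ)sₕ²/nₕ with Wₕ = Nₕ/17518:
  55–64: (2018/17518)²·(1−182/2018)·30.17/182 = 0.0020013761
  65+: (15500/17518)²·(1−1222/15500)·6.87/1222 = 0.004054297
  → Var(ȳ_str) = 0.0060556731.
Var(ȳ_srs) = (1 − 1404/17518)·21.51/1404 = 0.014092633.
deff = 0.0060556731 / 0.014092633 = 0.4297.

0.4297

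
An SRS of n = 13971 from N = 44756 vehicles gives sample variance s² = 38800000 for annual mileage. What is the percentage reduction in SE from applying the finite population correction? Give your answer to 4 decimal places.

17.0638

f = n/N = 13971/44756 = 0.31215926.
SE_no-fpc = √(s²/n) = 52.698969; SE_fpc = √((1−f)s²/n) = 43.706503.
Ratio = √(1−f) = 0.82936164. Reduction = 100·(1 − 0.82936164) = 17.0638%.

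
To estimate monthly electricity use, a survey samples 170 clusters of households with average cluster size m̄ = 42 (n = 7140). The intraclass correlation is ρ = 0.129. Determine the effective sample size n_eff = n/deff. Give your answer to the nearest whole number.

1135

deff = 1 + (42 − 1)·0.129 = 1 + 5.289 = 6.289.
n_eff = 7140 / 6.289 = 1135.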